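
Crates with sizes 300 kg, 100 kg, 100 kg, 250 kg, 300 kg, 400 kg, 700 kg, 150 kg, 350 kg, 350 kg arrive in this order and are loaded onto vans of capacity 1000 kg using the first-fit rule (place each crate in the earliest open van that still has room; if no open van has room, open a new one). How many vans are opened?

  300 → van 1 (new)  [load 300/1000]
  100 → van 1  [load 400/1000]
  100 → van 1  [load 500/1000]
  250 → van 1  [load 750/1000]
  300 → van 2 (new)  [load 300/1000]
  400 → van 2  [load 700/1000]
  700 → van 3 (new)  [load 700/1000]
  150 → van 1  [load 900/1000]
  350 → van 4 (new)  [load 350/1000]
  350 → van 4  [load 700/1000]
4 vans opened.

4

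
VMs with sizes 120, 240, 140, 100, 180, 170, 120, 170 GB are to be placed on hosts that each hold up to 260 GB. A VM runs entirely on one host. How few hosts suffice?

6

Total = 240 + 180 + 170 + 170 + 140 + 120 + 120 + 100 = 1240 GB.
Lower bound: ⌈1240/260⌉ = 5 hosts.
A packing using 6 hosts:
  host 1: 240 = 240
  host 2: 180 = 180
  host 3: 170 = 170
  host 4: 170 = 170
  host 5: 140 + 120 = 260
  host 6: 120 + 100 = 220
No arrangement into 5 hosts stays within capacity, so 6 is optimal.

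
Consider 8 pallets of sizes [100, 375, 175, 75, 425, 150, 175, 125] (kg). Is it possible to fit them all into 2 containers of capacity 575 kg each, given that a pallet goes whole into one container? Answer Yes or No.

Total = 1600 kg; ⌈1600/575⌉ = 3.
At least 3 containers are required, but only 2 are allowed.

No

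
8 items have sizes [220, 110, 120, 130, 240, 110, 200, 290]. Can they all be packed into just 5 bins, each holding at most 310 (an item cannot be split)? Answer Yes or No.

Total = 1420; ⌈1420/310⌉ = 5.
The bound of 5 does not rule out 5, but exhaustive search shows no assignment into 5 bins of capacity 310 exists — the minimum is 6.

No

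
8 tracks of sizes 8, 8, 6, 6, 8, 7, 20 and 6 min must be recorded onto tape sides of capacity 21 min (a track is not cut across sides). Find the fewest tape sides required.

Total = 20 + 8 + 8 + 8 + 7 + 6 + 6 + 6 = 69 min.
Lower bound: ⌈69/21⌉ = 4 tape sides.
A packing using 4 tape sides:
  side 1: 20 = 20
  side 2: 8 + 8 = 16
  side 3: 8 + 7 + 6 = 21
  side 4: 6 + 6 = 12
This matches the lower bound, so 4 is optimal.

4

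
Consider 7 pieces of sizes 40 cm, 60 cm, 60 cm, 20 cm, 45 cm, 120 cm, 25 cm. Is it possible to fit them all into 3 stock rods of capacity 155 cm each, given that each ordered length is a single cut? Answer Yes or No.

A valid assignment using 3 stock rods:
  stock rod 1: 120 + 25 = 145
  stock rod 2: 60 + 60 + 20 = 140
  stock rod 3: 45 + 40 = 85
Every load is within 155 cm, so 3 stock rods suffice.

Yes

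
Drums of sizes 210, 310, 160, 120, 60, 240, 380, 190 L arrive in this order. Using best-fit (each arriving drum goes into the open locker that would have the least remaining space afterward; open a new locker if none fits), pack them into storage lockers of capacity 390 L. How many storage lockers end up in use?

  210 → locker 1 (new)  [load 210/390]
  310 → locker 2 (new)  [load 310/390]
  160 → locker 1  [load 370/390]
  120 → locker 3 (new)  [load 120/390]
  60 → locker 2  [load 370/390]
  240 → locker 3  [load 360/390]
  380 → locker 4 (new)  [load 380/390]
  190 → locker 5 (new)  [load 190/390]
5 storage lockers opened.

5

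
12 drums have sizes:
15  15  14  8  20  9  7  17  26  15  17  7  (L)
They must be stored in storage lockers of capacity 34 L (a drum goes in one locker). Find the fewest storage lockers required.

Total = 26 + 20 + 17 + 17 + 15 + 15 + 15 + 14 + 9 + 8 + 7 + 7 = 170 L.
Lower bound: ⌈170/34⌉ = 5 storage lockers.
A packing using 6 storage lockers:
  locker 1: 26 + 8 = 34
  locker 2: 20 + 14 = 34
  locker 3: 17 + 17 = 34
  locker 4: 15 + 15 = 30
  locker 5: 15 + 9 + 7 = 31
  locker 6: 7 = 7
No arrangement into 5 storage lockers stays within capacity, so 6 is optimal.

6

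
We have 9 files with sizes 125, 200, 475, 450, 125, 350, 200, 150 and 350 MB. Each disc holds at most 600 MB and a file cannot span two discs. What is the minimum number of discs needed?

Total = 475 + 450 + 350 + 350 + 200 + 200 + 150 + 125 + 125 = 2425 MB.
Lower bound: ⌈2425/600⌉ = 5 discs.
A packing using 5 discs:
  disc 1: 475 + 125 = 600
  disc 2: 450 + 150 = 600
  disc 3: 350 + 200 = 550
  disc 4: 350 + 200 = 550
  disc 5: 125 = 125
This matches the lower bound, so 5 is optimal.

5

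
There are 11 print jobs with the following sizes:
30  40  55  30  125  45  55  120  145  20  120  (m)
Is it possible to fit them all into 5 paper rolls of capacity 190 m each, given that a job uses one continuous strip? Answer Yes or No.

Yes

A valid assignment using 5 paper rolls:
  roll 1: 145 + 45 = 190
  roll 2: 125 + 55 = 180
  roll 3: 120 + 55 = 175
  roll 4: 120 + 40 + 30 = 190
  roll 5: 30 + 20 = 50
Every load is within 190 m, so 5 paper rolls suffice.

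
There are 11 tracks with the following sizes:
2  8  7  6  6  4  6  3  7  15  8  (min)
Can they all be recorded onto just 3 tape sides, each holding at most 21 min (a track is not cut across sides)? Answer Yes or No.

Total = 72 min; ⌈72/21⌉ = 4.
At least 4 tape sides are required, but only 3 are allowed.

No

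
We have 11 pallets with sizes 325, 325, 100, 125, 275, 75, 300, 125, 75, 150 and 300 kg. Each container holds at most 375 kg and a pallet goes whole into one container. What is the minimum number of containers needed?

7

Total = 325 + 325 + 300 + 300 + 275 + 150 + 125 + 125 + 100 + 75 + 75 = 2175 kg.
Lower bound: ⌈2175/375⌉ = 6 containers.
A packing using 7 containers:
  container 1: 325 = 325
  container 2: 325 = 325
  container 3: 300 + 75 = 375
  container 4: 300 + 75 = 375
  container 5: 275 + 100 = 375
  container 6: 150 + 125 = 275
  container 7: 125 = 125
No arrangement into 6 containers stays within capacity, so 7 is optimal.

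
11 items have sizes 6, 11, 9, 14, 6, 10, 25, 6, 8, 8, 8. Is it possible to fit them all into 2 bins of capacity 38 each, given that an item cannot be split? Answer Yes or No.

Total = 111; ⌈111/38⌉ = 3.
At least 3 bins are required, but only 2 are allowed.

No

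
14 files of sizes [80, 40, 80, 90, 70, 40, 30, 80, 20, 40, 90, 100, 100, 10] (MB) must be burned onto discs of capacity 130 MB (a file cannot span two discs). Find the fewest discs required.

8

Total = 100 + 100 + 90 + 90 + 80 + 80 + 80 + 70 + 40 + 40 + 40 + 30 + 20 + 10 = 870 MB.
Lower bound: ⌈870/130⌉ = 7 discs.
Also, 8 files each exceed 65 MB, and no two of those can share a disc, so at least 8 discs are needed.
A packing using 8 discs:
  disc 1: 100 + 30 = 130
  disc 2: 100 + 20 + 10 = 130
  disc 3: 90 + 40 = 130
  disc 4: 90 + 40 = 130
  disc 5: 80 + 40 = 120
  disc 6: 80 = 80
  disc 7: 80 = 80
  disc 8: 70 = 70
This matches the lower bound, so 8 is optimal.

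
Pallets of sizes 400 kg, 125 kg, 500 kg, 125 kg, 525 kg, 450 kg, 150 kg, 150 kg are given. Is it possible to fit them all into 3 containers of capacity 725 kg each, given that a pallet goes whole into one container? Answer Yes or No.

No

Total = 2425 kg; ⌈2425/725⌉ = 4.
At least 4 containers are required, but only 3 are allowed.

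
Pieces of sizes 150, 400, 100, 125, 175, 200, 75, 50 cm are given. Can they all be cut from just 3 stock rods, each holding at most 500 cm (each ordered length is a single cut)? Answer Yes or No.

Yes

A valid assignment using 3 stock rods:
  stock rod 1: 400 + 100 = 500
  stock rod 2: 200 + 175 + 125 = 500
  stock rod 3: 150 + 75 + 50 = 275
Every load is within 500 cm, so 3 stock rods suffice.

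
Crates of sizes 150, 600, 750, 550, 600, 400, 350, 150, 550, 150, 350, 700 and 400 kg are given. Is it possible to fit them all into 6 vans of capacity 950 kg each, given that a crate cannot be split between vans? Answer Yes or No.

Total = 5700 kg; ⌈5700/950⌉ = 6.
The bound of 6 does not rule out 6, but exhaustive search shows no assignment into 6 vans of capacity 950 kg exists — the minimum is 7.

No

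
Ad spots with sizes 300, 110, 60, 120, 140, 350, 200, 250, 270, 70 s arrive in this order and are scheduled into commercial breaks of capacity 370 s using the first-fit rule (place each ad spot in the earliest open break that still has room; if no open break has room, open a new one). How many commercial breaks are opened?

6

  300 → break 1 (new)  [load 300/370]
  110 → break 2 (new)  [load 110/370]
  60 → break 1  [load 360/370]
  120 → break 2  [load 230/370]
  140 → break 2  [load 370/370]
  350 → break 3 (new)  [load 350/370]
  200 → break 4 (new)  [load 200/370]
  250 → break 5 (new)  [load 250/370]
  270 → break 6 (new)  [load 270/370]
  70 → break 4  [load 270/370]
6 commercial breaks opened.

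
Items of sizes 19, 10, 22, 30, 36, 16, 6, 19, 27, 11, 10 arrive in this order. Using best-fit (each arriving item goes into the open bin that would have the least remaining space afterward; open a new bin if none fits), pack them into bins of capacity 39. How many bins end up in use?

6

  19 → bin 1 (new)  [load 19/39]
  10 → bin 1  [load 29/39]
  22 → bin 2 (new)  [load 22/39]
  30 → bin 3 (new)  [load 30/39]
  36 → bin 4 (new)  [load 36/39]
  16 → bin 2  [load 38/39]
  6 → bin 3  [load 36/39]
  19 → bin 5 (new)  [load 19/39]
  27 → bin 6 (new)  [load 27/39]
  11 → bin 6  [load 38/39]
  10 → bin 1  [load 39/39]
6 bins opened.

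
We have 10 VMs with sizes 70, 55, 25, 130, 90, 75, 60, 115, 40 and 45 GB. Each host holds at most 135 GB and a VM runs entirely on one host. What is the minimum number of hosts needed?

6

Total = 130 + 115 + 90 + 75 + 70 + 60 + 55 + 45 + 40 + 25 = 705 GB.
Lower bound: ⌈705/135⌉ = 6 hosts.
A packing using 6 hosts:
  host 1: 130 = 130
  host 2: 115 = 115
  host 3: 90 + 45 = 135
  host 4: 75 + 60 = 135
  host 5: 70 + 55 = 125
  host 6: 40 + 25 = 65
This matches the lower bound, so 6 is optimal.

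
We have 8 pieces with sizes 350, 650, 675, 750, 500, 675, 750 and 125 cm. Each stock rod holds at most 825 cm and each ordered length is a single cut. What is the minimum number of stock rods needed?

Total = 750 + 750 + 675 + 675 + 650 + 500 + 350 + 125 = 4475 cm.
Lower bound: ⌈4475/825⌉ = 6 stock rods.
A packing using 7 stock rods:
  stock rod 1: 750 = 750
  stock rod 2: 750 = 750
  stock rod 3: 675 + 125 = 800
  stock rod 4: 675 = 675
  stock rod 5: 650 = 650
  stock rod 6: 500 = 500
  stock rod 7: 350 = 350
No arrangement into 6 stock rods stays within capacity, so 7 is optimal.

7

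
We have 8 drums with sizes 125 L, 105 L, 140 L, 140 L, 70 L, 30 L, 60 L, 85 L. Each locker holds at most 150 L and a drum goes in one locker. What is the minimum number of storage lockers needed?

6

Total = 140 + 140 + 125 + 105 + 85 + 70 + 60 + 30 = 755 L.
Lower bound: ⌈755/150⌉ = 6 storage lockers.
A packing using 6 storage lockers:
  locker 1: 140 = 140
  locker 2: 140 = 140
  locker 3: 125 = 125
  locker 4: 105 + 30 = 135
  locker 5: 85 + 60 = 145
  locker 6: 70 = 70
This matches the lower bound, so 6 is optimal.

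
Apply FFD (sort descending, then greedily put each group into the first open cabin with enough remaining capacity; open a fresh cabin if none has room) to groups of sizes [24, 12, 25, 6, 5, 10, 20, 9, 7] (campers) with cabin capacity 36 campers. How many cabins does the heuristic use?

4

Sorted descending: 25, 24, 20, 12, 10, 9, 7, 6, 5.
  25 → cabin 1 (new)  [load 25/36]
  24 → cabin 2 (new)  [load 24/36]
  20 → cabin 3 (new)  [load 20/36]
  12 → cabin 2  [load 36/36]
  10 → cabin 1  [load 35/36]
  9 → cabin 3  [load 29/36]
  7 → cabin 3  [load 36/36]
  6 → cabin 4 (new)  [load 6/36]
  5 → cabin 4  [load 11/36]
4 cabins opened.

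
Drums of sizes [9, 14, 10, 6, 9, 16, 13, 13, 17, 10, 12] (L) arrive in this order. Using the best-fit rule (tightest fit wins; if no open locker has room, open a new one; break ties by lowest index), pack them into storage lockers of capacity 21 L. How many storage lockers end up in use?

8

  9 → locker 1 (new)  [load 9/21]
  14 → locker 2 (new)  [load 14/21]
  10 → locker 1  [load 19/21]
  6 → locker 2  [load 20/21]
  9 → locker 3 (new)  [load 9/21]
  16 → locker 4 (new)  [load 16/21]
  13 → locker 5 (new)  [load 13/21]
  13 → locker 6 (new)  [load 13/21]
  17 → locker 7 (new)  [load 17/21]
  10 → locker 3  [load 19/21]
  12 → locker 8 (new)  [load 12/21]
8 storage lockers opened.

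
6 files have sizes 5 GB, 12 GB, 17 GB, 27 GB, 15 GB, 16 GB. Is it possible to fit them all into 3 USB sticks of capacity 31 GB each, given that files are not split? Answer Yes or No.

Total = 92 GB; ⌈92/31⌉ = 3.
The bound of 3 does not rule out 3, but exhaustive search shows no assignment into 3 USB sticks of capacity 31 GB exists — the minimum is 4.

No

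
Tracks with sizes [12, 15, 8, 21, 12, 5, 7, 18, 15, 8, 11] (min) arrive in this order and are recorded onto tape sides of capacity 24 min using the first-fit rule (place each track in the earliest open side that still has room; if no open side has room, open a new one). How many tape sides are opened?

7

  12 → side 1 (new)  [load 12/24]
  15 → side 2 (new)  [load 15/24]
  8 → side 1  [load 20/24]
  21 → side 3 (new)  [load 21/24]
  12 → side 4 (new)  [load 12/24]
  5 → side 2  [load 20/24]
  7 → side 4  [load 19/24]
  18 → side 5 (new)  [load 18/24]
  15 → side 6 (new)  [load 15/24]
  8 → side 6  [load 23/24]
  11 → side 7 (new)  [load 11/24]
7 tape sides opened.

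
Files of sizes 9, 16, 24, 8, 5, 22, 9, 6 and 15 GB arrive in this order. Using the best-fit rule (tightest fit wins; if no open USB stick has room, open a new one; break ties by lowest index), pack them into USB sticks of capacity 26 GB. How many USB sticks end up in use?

5

  9 → USB stick 1 (new)  [load 9/26]
  16 → USB stick 1  [load 25/26]
  24 → USB stick 2 (new)  [load 24/26]
  8 → USB stick 3 (new)  [load 8/26]
  5 → USB stick 3  [load 13/26]
  22 → USB stick 4 (new)  [load 22/26]
  9 → USB stick 3  [load 22/26]
  6 → USB stick 5 (new)  [load 6/26]
  15 → USB stick 5  [load 21/26]
5 USB sticks opened.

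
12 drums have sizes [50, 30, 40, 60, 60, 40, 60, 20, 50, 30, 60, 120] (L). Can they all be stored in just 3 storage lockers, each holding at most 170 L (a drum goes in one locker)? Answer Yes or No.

Total = 620 L; ⌈620/170⌉ = 4.
At least 4 storage lockers are required, but only 3 are allowed.

No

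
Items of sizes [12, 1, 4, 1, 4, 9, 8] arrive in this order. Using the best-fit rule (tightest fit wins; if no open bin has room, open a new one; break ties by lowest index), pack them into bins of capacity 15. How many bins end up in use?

  12 → bin 1 (new)  [load 12/15]
  1 → bin 1  [load 13/15]
  4 → bin 2 (new)  [load 4/15]
  1 → bin 1  [load 14/15]
  4 → bin 2  [load 8/15]
  9 → bin 3 (new)  [load 9/15]
  8 → bin 4 (new)  [load 8/15]
4 bins opened.

4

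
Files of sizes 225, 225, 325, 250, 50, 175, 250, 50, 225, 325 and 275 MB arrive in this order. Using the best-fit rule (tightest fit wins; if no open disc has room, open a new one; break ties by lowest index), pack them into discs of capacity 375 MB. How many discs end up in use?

  225 → disc 1 (new)  [load 225/375]
  225 → disc 2 (new)  [load 225/375]
  325 → disc 3 (new)  [load 325/375]
  250 → disc 4 (new)  [load 250/375]
  50 → disc 3  [load 375/375]
  175 → disc 5 (new)  [load 175/375]
  250 → disc 6 (new)  [load 250/375]
  50 → disc 4  [load 300/375]
  225 → disc 7 (new)  [load 225/375]
  325 → disc 8 (new)  [load 325/375]
  275 → disc 9 (new)  [load 275/375]
9 discs opened.

9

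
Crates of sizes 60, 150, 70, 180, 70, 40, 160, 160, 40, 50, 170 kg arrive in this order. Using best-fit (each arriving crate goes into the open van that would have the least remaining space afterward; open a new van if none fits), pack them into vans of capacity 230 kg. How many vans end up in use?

6

  60 → van 1 (new)  [load 60/230]
  150 → van 1  [load 210/230]
  70 → van 2 (new)  [load 70/230]
  180 → van 3 (new)  [load 180/230]
  70 → van 2  [load 140/230]
  40 → van 3  [load 220/230]
  160 → van 4 (new)  [load 160/230]
  160 → van 5 (new)  [load 160/230]
  40 → van 4  [load 200/230]
  50 → van 5  [load 210/230]
  170 → van 6 (new)  [load 170/230]
6 vans opened.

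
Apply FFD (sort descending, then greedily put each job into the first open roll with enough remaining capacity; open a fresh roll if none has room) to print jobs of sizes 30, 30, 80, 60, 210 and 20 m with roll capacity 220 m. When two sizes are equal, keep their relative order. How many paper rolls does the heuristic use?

2

Sorted descending: 210, 80, 60, 30, 30, 20.
  210 → roll 1 (new)  [load 210/220]
  80 → roll 2 (new)  [load 80/220]
  60 → roll 2  [load 140/220]
  30 → roll 2  [load 170/220]
  30 → roll 2  [load 200/220]
  20 → roll 2  [load 220/220]
2 paper rolls opened.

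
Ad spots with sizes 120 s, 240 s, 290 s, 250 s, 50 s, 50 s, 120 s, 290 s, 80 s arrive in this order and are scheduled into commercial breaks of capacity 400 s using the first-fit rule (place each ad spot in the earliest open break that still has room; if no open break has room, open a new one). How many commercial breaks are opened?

  120 → break 1 (new)  [load 120/400]
  240 → break 1  [load 360/400]
  290 → break 2 (new)  [load 290/400]
  250 → break 3 (new)  [load 250/400]
  50 → break 2  [load 340/400]
  50 → break 2  [load 390/400]
  120 → break 3  [load 370/400]
  290 → break 4 (new)  [load 290/400]
  80 → break 4  [load 370/400]
4 commercial breaks opened.

4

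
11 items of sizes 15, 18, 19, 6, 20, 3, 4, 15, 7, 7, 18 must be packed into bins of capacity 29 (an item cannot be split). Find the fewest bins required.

6

Total = 20 + 19 + 18 + 18 + 15 + 15 + 7 + 7 + 6 + 4 + 3 = 132.
Lower bound: ⌈132/29⌉ = 5 bins.
Also, 6 items each exceed 29/2, and no two of those can share a bin, so at least 6 bins are needed.
A packing using 6 bins:
  bin 1: 20 + 7 = 27
  bin 2: 19 + 7 + 3 = 29
  bin 3: 18 + 6 + 4 = 28
  bin 4: 18 = 18
  bin 5: 15 = 15
  bin 6: 15 = 15
This matches the lower bound, so 6 is optimal.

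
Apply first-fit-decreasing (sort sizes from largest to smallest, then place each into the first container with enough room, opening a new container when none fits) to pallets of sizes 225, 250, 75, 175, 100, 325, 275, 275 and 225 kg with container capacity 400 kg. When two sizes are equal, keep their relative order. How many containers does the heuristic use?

6

Sorted descending: 325, 275, 275, 250, 225, 225, 175, 100, 75.
  325 → container 1 (new)  [load 325/400]
  275 → container 2 (new)  [load 275/400]
  275 → container 3 (new)  [load 275/400]
  250 → container 4 (new)  [load 250/400]
  225 → container 5 (new)  [load 225/400]
  225 → container 6 (new)  [load 225/400]
  175 → container 5  [load 400/400]
  100 → container 2  [load 375/400]
  75 → container 1  [load 400/400]
6 containers opened.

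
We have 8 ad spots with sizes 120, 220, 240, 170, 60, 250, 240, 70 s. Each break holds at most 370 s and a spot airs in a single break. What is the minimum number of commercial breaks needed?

5

Total = 250 + 240 + 240 + 220 + 170 + 120 + 70 + 60 = 1370 s.
Lower bound: ⌈1370/370⌉ = 4 commercial breaks.
A packing using 5 commercial breaks:
  break 1: 250 + 120 = 370
  break 2: 240 + 70 + 60 = 370
  break 3: 240 = 240
  break 4: 220 = 220
  break 5: 170 = 170
No arrangement into 4 commercial breaks stays within capacity, so 5 is optimal.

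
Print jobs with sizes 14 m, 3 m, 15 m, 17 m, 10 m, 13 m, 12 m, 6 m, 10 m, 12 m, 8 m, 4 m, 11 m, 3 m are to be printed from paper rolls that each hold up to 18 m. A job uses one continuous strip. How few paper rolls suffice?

Total = 17 + 15 + 14 + 13 + 12 + 12 + 11 + 10 + 10 + 8 + 6 + 4 + 3 + 3 = 138 m.
Lower bound: ⌈138/18⌉ = 8 paper rolls.
Also, 9 print jobs each exceed 9 m, and no two of those can share a roll, so at least 9 paper rolls are needed.
A packing using 9 paper rolls:
  roll 1: 17 = 17
  roll 2: 15 + 3 = 18
  roll 3: 14 + 4 = 18
  roll 4: 13 + 3 = 16
  roll 5: 12 + 6 = 18
  roll 6: 12 = 12
  roll 7: 11 = 11
  roll 8: 10 + 8 = 18
  roll 9: 10 = 10
This matches the lower bound, so 9 is optimal.

9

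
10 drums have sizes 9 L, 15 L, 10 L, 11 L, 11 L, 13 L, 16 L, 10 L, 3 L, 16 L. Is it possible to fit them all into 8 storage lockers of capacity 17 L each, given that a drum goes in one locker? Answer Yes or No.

Total = 114 L; ⌈114/17⌉ = 7.
9 drums each exceed half the capacity and cannot share a locker, forcing at least 9 storage lockers.
At least 9 storage lockers are required, but only 8 are allowed.

No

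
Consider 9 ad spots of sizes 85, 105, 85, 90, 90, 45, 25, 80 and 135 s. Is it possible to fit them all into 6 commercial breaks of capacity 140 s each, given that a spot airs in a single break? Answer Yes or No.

No

Total = 740 s; ⌈740/140⌉ = 6.
7 ad spots each exceed half the capacity and cannot share a break, forcing at least 7 commercial breaks.
At least 7 commercial breaks are required, but only 6 are allowed.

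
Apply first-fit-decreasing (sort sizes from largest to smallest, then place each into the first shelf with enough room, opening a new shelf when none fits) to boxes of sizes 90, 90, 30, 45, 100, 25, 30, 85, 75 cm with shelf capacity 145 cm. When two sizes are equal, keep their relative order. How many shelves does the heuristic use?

5

Sorted descending: 100, 90, 90, 85, 75, 45, 30, 30, 25.
  100 → shelf 1 (new)  [load 100/145]
  90 → shelf 2 (new)  [load 90/145]
  90 → shelf 3 (new)  [load 90/145]
  85 → shelf 4 (new)  [load 85/145]
  75 → shelf 5 (new)  [load 75/145]
  45 → shelf 1  [load 145/145]
  30 → shelf 2  [load 120/145]
  30 → shelf 3  [load 120/145]
  25 → shelf 2  [load 145/145]
5 shelves opened.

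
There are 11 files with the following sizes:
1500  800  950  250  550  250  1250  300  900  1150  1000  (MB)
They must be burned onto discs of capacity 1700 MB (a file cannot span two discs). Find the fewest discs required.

Total = 1500 + 1250 + 1150 + 1000 + 950 + 900 + 800 + 550 + 300 + 250 + 250 = 8900 MB.
Lower bound: ⌈8900/1700⌉ = 6 discs.
A packing using 6 discs:
  disc 1: 1500 = 1500
  disc 2: 1250 + 300 = 1550
  disc 3: 1150 + 550 = 1700
  disc 4: 1000 + 250 + 250 = 1500
  disc 5: 950 = 950
  disc 6: 900 + 800 = 1700
This matches the lower bound, so 6 is optimal.

6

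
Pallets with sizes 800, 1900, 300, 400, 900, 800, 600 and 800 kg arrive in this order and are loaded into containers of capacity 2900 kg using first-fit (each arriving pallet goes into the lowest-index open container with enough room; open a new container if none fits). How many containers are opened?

  800 → container 1 (new)  [load 800/2900]
  1900 → container 1  [load 2700/2900]
  300 → container 2 (new)  [load 300/2900]
  400 → container 2  [load 700/2900]
  900 → container 2  [load 1600/2900]
  800 → container 2  [load 2400/2900]
  600 → container 3 (new)  [load 600/2900]
  800 → container 3  [load 1400/2900]
3 containers opened.

3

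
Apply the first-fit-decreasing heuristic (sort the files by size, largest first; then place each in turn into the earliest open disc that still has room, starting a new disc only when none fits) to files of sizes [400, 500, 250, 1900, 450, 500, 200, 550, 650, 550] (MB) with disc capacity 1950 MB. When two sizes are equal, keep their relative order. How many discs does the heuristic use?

Sorted descending: 1900, 650, 550, 550, 500, 500, 450, 400, 250, 200.
  1900 → disc 1 (new)  [load 1900/1950]
  650 → disc 2 (new)  [load 650/1950]
  550 → disc 2  [load 1200/1950]
  550 → disc 2  [load 1750/1950]
  500 → disc 3 (new)  [load 500/1950]
  500 → disc 3  [load 1000/1950]
  450 → disc 3  [load 1450/1950]
  400 → disc 3  [load 1850/1950]
  250 → disc 4 (new)  [load 250/1950]
  200 → disc 2  [load 1950/1950]
4 discs opened.

4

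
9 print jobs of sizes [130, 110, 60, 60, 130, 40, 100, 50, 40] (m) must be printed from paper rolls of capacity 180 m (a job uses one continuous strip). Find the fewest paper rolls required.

5

Total = 130 + 130 + 110 + 100 + 60 + 60 + 50 + 40 + 40 = 720 m.
Lower bound: ⌈720/180⌉ = 4 paper rolls.
A packing using 5 paper rolls:
  roll 1: 130 + 50 = 180
  roll 2: 130 + 40 = 170
  roll 3: 110 + 60 = 170
  roll 4: 100 + 60 = 160
  roll 5: 40 = 40
No arrangement into 4 paper rolls stays within capacity, so 5 is optimal.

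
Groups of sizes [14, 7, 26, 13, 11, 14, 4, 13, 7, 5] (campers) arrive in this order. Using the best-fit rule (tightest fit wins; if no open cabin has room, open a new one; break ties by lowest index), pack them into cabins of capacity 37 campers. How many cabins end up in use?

  14 → cabin 1 (new)  [load 14/37]
  7 → cabin 1  [load 21/37]
  26 → cabin 2 (new)  [load 26/37]
  13 → cabin 1  [load 34/37]
  11 → cabin 2  [load 37/37]
  14 → cabin 3 (new)  [load 14/37]
  4 → cabin 3  [load 18/37]
  13 → cabin 3  [load 31/37]
  7 → cabin 4 (new)  [load 7/37]
  5 → cabin 3  [load 36/37]
4 cabins opened.

4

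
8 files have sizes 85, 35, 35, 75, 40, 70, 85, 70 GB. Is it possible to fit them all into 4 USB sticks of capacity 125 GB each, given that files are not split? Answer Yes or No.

No

Total = 495 GB; ⌈495/125⌉ = 4.
5 files each exceed half the capacity and cannot share a USB stick, forcing at least 5 USB sticks.
At least 5 USB sticks are required, but only 4 are allowed.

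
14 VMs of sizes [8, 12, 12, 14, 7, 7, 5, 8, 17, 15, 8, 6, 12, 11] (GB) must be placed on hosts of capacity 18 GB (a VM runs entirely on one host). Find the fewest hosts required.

9

Total = 17 + 15 + 14 + 12 + 12 + 12 + 11 + 8 + 8 + 8 + 7 + 7 + 6 + 5 = 142 GB.
Lower bound: ⌈142/18⌉ = 8 hosts.
A packing using 9 hosts:
  host 1: 17 = 17
  host 2: 15 = 15
  host 3: 14 = 14
  host 4: 12 + 6 = 18
  host 5: 12 + 5 = 17
  host 6: 12 = 12
  host 7: 11 + 7 = 18
  host 8: 8 + 8 = 16
  host 9: 8 + 7 = 15
No arrangement into 8 hosts stays within capacity, so 9 is optimal.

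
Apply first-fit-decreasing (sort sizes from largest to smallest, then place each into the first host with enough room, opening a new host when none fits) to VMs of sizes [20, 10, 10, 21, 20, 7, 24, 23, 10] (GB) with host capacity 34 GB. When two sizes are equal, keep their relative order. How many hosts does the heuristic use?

Sorted descending: 24, 23, 21, 20, 20, 10, 10, 10, 7.
  24 → host 1 (new)  [load 24/34]
  23 → host 2 (new)  [load 23/34]
  21 → host 3 (new)  [load 21/34]
  20 → host 4 (new)  [load 20/34]
  20 → host 5 (new)  [load 20/34]
  10 → host 1  [load 34/34]
  10 → host 2  [load 33/34]
  10 → host 3  [load 31/34]
  7 → host 4  [load 27/34]
5 hosts opened.

5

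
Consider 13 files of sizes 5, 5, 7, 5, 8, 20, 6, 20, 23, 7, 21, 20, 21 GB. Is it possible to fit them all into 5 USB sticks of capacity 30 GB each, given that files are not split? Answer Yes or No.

No

Total = 168 GB; ⌈168/30⌉ = 6.
At least 6 USB sticks are required, but only 5 are allowed.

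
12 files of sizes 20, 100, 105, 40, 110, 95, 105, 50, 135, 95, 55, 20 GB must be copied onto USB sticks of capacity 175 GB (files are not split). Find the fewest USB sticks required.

7

Total = 135 + 110 + 105 + 105 + 100 + 95 + 95 + 55 + 50 + 40 + 20 + 20 = 930 GB.
Lower bound: ⌈930/175⌉ = 6 USB sticks.
Also, 7 files each exceed 175/2 GB, and no two of those can share a USB stick, so at least 7 USB sticks are needed.
A packing using 7 USB sticks:
  USB stick 1: 135 + 40 = 175
  USB stick 2: 110 + 55 = 165
  USB stick 3: 105 + 50 + 20 = 175
  USB stick 4: 105 + 20 = 125
  USB stick 5: 100 = 100
  USB stick 6: 95 = 95
  USB stick 7: 95 = 95
This matches the lower bound, so 7 is optimal.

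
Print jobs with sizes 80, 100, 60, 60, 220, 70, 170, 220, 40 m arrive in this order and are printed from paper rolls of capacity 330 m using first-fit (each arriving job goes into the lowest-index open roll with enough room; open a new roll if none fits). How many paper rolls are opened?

4

  80 → roll 1 (new)  [load 80/330]
  100 → roll 1  [load 180/330]
  60 → roll 1  [load 240/330]
  60 → roll 1  [load 300/330]
  220 → roll 2 (new)  [load 220/330]
  70 → roll 2  [load 290/330]
  170 → roll 3 (new)  [load 170/330]
  220 → roll 4 (new)  [load 220/330]
  40 → roll 2  [load 330/330]
4 paper rolls opened.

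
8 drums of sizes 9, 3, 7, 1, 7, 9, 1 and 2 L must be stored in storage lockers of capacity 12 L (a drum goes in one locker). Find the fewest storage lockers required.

4

Total = 9 + 9 + 7 + 7 + 3 + 2 + 1 + 1 = 39 L.
Lower bound: ⌈39/12⌉ = 4 storage lockers.
A packing using 4 storage lockers:
  locker 1: 9 + 3 = 12
  locker 2: 9 + 2 + 1 = 12
  locker 3: 7 + 1 = 8
  locker 4: 7 = 7
This matches the lower bound, so 4 is optimal.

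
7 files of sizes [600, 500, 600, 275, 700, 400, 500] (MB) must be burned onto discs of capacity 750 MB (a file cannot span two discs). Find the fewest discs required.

6

Total = 700 + 600 + 600 + 500 + 500 + 400 + 275 = 3575 MB.
Lower bound: ⌈3575/750⌉ = 5 discs.
Also, 6 files each exceed 375 MB, and no two of those can share a disc, so at least 6 discs are needed.
A packing using 6 discs:
  disc 1: 700 = 700
  disc 2: 600 = 600
  disc 3: 600 = 600
  disc 4: 500 = 500
  disc 5: 500 = 500
  disc 6: 400 + 275 = 675
This matches the lower bound, so 6 is optimal.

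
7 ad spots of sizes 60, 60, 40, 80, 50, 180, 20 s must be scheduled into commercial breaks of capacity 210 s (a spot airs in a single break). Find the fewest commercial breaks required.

Total = 180 + 80 + 60 + 60 + 50 + 40 + 20 = 490 s.
Lower bound: ⌈490/210⌉ = 3 commercial breaks.
A packing using 3 commercial breaks:
  break 1: 180 + 20 = 200
  break 2: 80 + 60 + 60 = 200
  break 3: 50 + 40 = 90
This matches the lower bound, so 3 is optimal.

3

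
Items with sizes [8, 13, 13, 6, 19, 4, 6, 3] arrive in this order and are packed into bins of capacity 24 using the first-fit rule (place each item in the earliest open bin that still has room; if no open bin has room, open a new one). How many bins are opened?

4

  8 → bin 1 (new)  [load 8/24]
  13 → bin 1  [load 21/24]
  13 → bin 2 (new)  [load 13/24]
  6 → bin 2  [load 19/24]
  19 → bin 3 (new)  [load 19/24]
  4 → bin 2  [load 23/24]
  6 → bin 4 (new)  [load 6/24]
  3 → bin 1  [load 24/24]
4 bins opened.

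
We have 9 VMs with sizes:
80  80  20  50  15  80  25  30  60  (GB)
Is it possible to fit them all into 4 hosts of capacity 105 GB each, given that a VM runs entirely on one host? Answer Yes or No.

Total = 440 GB; ⌈440/105⌉ = 5.
At least 5 hosts are required, but only 4 are allowed.

No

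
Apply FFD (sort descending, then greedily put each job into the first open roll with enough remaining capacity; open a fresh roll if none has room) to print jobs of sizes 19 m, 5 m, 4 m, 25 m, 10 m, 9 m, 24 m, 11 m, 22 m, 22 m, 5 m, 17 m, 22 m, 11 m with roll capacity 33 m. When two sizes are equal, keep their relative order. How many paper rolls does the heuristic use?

7

Sorted descending: 25, 24, 22, 22, 22, 19, 17, 11, 11, 10, 9, 5, 5, 4.
  25 → roll 1 (new)  [load 25/33]
  24 → roll 2 (new)  [load 24/33]
  22 → roll 3 (new)  [load 22/33]
  22 → roll 4 (new)  [load 22/33]
  22 → roll 5 (new)  [load 22/33]
  19 → roll 6 (new)  [load 19/33]
  17 → roll 7 (new)  [load 17/33]
  11 → roll 3  [load 33/33]
  11 → roll 4  [load 33/33]
  10 → roll 5  [load 32/33]
  9 → roll 2  [load 33/33]
  5 → roll 1  [load 30/33]
  5 → roll 6  [load 24/33]
  4 → roll 6  [load 28/33]
7 paper rolls opened.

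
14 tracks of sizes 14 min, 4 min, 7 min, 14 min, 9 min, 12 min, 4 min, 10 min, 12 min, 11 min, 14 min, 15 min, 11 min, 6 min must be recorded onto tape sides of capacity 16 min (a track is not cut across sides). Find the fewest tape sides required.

10

Total = 15 + 14 + 14 + 14 + 12 + 12 + 11 + 11 + 10 + 9 + 7 + 6 + 4 + 4 = 143 min.
Lower bound: ⌈143/16⌉ = 9 tape sides.
Also, 10 tracks each exceed 8 min, and no two of those can share a side, so at least 10 tape sides are needed.
A packing using 10 tape sides:
  side 1: 15 = 15
  side 2: 14 = 14
  side 3: 14 = 14
  side 4: 14 = 14
  side 5: 12 + 4 = 16
  side 6: 12 + 4 = 16
  side 7: 11 = 11
  side 8: 11 = 11
  side 9: 10 + 6 = 16
  side 10: 9 + 7 = 16
This matches the lower bound, so 10 is optimal.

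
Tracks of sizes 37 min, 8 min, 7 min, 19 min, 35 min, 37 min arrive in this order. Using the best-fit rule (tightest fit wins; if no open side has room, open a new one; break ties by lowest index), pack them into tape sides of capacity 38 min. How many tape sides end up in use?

  37 → side 1 (new)  [load 37/38]
  8 → side 2 (new)  [load 8/38]
  7 → side 2  [load 15/38]
  19 → side 2  [load 34/38]
  35 → side 3 (new)  [load 35/38]
  37 → side 4 (new)  [load 37/38]
4 tape sides opened.

4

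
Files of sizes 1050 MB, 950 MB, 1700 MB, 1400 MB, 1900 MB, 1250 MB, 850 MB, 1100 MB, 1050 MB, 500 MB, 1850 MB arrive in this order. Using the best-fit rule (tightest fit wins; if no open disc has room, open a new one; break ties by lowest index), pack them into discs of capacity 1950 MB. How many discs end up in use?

  1050 → disc 1 (new)  [load 1050/1950]
  950 → disc 2 (new)  [load 950/1950]
  1700 → disc 3 (new)  [load 1700/1950]
  1400 → disc 4 (new)  [load 1400/1950]
  1900 → disc 5 (new)  [load 1900/1950]
  1250 → disc 6 (new)  [load 1250/1950]
  850 → disc 1  [load 1900/1950]
  1100 → disc 7 (new)  [load 1100/1950]
  1050 → disc 8 (new)  [load 1050/1950]
  500 → disc 4  [load 1900/1950]
  1850 → disc 9 (new)  [load 1850/1950]
9 discs opened.

9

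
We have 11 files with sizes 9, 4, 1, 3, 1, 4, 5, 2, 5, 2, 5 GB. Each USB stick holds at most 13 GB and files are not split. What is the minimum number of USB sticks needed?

4

Total = 9 + 5 + 5 + 5 + 4 + 4 + 3 + 2 + 2 + 1 + 1 = 41 GB.
Lower bound: ⌈41/13⌉ = 4 USB sticks.
A packing using 4 USB sticks:
  USB stick 1: 9 + 4 = 13
  USB stick 2: 5 + 5 + 3 = 13
  USB stick 3: 5 + 4 + 2 + 2 = 13
  USB stick 4: 1 + 1 = 2
This matches the lower bound, so 4 is optimal.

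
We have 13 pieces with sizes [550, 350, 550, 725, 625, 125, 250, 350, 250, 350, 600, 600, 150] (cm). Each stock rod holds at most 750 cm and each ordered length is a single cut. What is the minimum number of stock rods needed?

Total = 725 + 625 + 600 + 600 + 550 + 550 + 350 + 350 + 350 + 250 + 250 + 150 + 125 = 5475 cm.
Lower bound: ⌈5475/750⌉ = 8 stock rods.
A packing using 9 stock rods:
  stock rod 1: 725 = 725
  stock rod 2: 625 + 125 = 750
  stock rod 3: 600 + 150 = 750
  stock rod 4: 600 = 600
  stock rod 5: 550 = 550
  stock rod 6: 550 = 550
  stock rod 7: 350 + 350 = 700
  stock rod 8: 350 + 250 = 600
  stock rod 9: 250 = 250
No arrangement into 8 stock rods stays within capacity, so 9 is optimal.

9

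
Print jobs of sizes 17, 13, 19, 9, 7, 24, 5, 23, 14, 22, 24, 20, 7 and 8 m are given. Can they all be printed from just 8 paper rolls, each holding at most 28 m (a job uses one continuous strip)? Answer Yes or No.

No

Total = 212 m; ⌈212/28⌉ = 8.
The bound of 8 does not rule out 8, but exhaustive search shows no assignment into 8 paper rolls of capacity 28 m exists — the minimum is 9.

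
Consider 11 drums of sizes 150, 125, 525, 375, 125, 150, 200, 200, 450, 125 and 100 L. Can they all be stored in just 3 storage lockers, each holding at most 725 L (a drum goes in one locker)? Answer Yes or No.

No

Total = 2525 L; ⌈2525/725⌉ = 4.
At least 4 storage lockers are required, but only 3 are allowed.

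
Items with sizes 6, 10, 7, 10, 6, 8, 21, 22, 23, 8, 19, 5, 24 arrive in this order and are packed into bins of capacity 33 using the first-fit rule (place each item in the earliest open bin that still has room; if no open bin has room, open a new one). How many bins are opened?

7

  6 → bin 1 (new)  [load 6/33]
  10 → bin 1  [load 16/33]
  7 → bin 1  [load 23/33]
  10 → bin 1  [load 33/33]
  6 → bin 2 (new)  [load 6/33]
  8 → bin 2  [load 14/33]
  21 → bin 3 (new)  [load 21/33]
  22 → bin 4 (new)  [load 22/33]
  23 → bin 5 (new)  [load 23/33]
  8 → bin 2  [load 22/33]
  19 → bin 6 (new)  [load 19/33]
  5 → bin 2  [load 27/33]
  24 → bin 7 (new)  [load 24/33]
7 bins opened.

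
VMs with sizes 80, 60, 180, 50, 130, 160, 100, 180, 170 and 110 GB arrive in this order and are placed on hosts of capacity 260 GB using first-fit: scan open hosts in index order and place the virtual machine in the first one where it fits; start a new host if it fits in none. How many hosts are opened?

  80 → host 1 (new)  [load 80/260]
  60 → host 1  [load 140/260]
  180 → host 2 (new)  [load 180/260]
  50 → host 1  [load 190/260]
  130 → host 3 (new)  [load 130/260]
  160 → host 4 (new)  [load 160/260]
  100 → host 3  [load 230/260]
  180 → host 5 (new)  [load 180/260]
  170 → host 6 (new)  [load 170/260]
  110 → host 7 (new)  [load 110/260]
7 hosts opened.

7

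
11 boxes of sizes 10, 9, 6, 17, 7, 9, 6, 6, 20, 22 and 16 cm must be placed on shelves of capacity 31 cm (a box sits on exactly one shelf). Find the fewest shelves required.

Total = 22 + 20 + 17 + 16 + 10 + 9 + 9 + 7 + 6 + 6 + 6 = 128 cm.
Lower bound: ⌈128/31⌉ = 5 shelves.
A packing using 5 shelves:
  shelf 1: 22 + 9 = 31
  shelf 2: 20 + 10 = 30
  shelf 3: 17 + 9 = 26
  shelf 4: 16 + 7 + 6 = 29
  shelf 5: 6 + 6 = 12
This matches the lower bound, so 5 is optimal.

5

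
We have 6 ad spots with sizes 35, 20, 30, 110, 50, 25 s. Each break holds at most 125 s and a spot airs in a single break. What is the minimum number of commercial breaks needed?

3

Total = 110 + 50 + 35 + 30 + 25 + 20 = 270 s.
Lower bound: ⌈270/125⌉ = 3 commercial breaks.
A packing using 3 commercial breaks:
  break 1: 110 = 110
  break 2: 50 + 35 + 30 = 115
  break 3: 25 + 20 = 45
This matches the lower bound, so 3 is optimal.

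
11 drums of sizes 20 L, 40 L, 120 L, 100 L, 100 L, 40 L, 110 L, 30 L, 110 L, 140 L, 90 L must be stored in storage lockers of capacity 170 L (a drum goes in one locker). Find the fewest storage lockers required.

Total = 140 + 120 + 110 + 110 + 100 + 100 + 90 + 40 + 40 + 30 + 20 = 900 L.
Lower bound: ⌈900/170⌉ = 6 storage lockers.
Also, 7 drums each exceed 85 L, and no two of those can share a locker, so at least 7 storage lockers are needed.
A packing using 7 storage lockers:
  locker 1: 140 + 30 = 170
  locker 2: 120 + 40 = 160
  locker 3: 110 + 40 + 20 = 170
  locker 4: 110 = 110
  locker 5: 100 = 100
  locker 6: 100 = 100
  locker 7: 90 = 90
This matches the lower bound, so 7 is optimal.

7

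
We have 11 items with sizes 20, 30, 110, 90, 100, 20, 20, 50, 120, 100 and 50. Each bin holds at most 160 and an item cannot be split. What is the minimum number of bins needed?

5

Total = 120 + 110 + 100 + 100 + 90 + 50 + 50 + 30 + 20 + 20 + 20 = 710.
Lower bound: ⌈710/160⌉ = 5 bins.
A packing using 5 bins:
  bin 1: 120 + 30 = 150
  bin 2: 110 + 50 = 160
  bin 3: 100 + 50 = 150
  bin 4: 100 + 20 + 20 + 20 = 160
  bin 5: 90 = 90
This matches the lower bound, so 5 is optimal.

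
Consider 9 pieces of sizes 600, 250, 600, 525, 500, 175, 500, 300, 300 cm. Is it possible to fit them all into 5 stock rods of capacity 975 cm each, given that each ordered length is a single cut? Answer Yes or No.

Yes

A valid assignment using 5 stock rods:
  stock rod 1: 600 + 300 = 900
  stock rod 2: 600 + 300 = 900
  stock rod 3: 525 + 250 + 175 = 950
  stock rod 4: 500 = 500
  stock rod 5: 500 = 500
Every load is within 975 cm, so 5 stock rods suffice.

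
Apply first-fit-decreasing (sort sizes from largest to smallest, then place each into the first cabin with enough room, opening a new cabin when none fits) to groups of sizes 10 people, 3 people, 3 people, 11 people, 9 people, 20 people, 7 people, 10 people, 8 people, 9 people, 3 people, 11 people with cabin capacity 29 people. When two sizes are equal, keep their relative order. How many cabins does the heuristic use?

Sorted descending: 20, 11, 11, 10, 10, 9, 9, 8, 7, 3, 3, 3.
  20 → cabin 1 (new)  [load 20/29]
  11 → cabin 2 (new)  [load 11/29]
  11 → cabin 2  [load 22/29]
  10 → cabin 3 (new)  [load 10/29]
  10 → cabin 3  [load 20/29]
  9 → cabin 1  [load 29/29]
  9 → cabin 3  [load 29/29]
  8 → cabin 4 (new)  [load 8/29]
  7 → cabin 2  [load 29/29]
  3 → cabin 4  [load 11/29]
  3 → cabin 4  [load 14/29]
  3 → cabin 4  [load 17/29]
4 cabins opened.

4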